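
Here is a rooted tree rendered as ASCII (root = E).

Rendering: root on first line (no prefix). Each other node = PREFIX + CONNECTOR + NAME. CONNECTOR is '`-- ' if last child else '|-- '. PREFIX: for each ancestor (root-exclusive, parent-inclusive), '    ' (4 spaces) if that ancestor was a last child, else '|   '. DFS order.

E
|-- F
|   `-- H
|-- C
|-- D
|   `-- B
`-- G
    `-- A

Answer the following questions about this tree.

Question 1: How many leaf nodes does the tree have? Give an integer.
Answer: 4

Derivation:
Leaves (nodes with no children): A, B, C, H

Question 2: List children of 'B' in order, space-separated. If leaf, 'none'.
Answer: none

Derivation:
Node B's children (from adjacency): (leaf)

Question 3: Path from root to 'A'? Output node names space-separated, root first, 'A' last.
Answer: E G A

Derivation:
Walk down from root: E -> G -> A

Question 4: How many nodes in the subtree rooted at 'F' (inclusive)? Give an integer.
Answer: 2

Derivation:
Subtree rooted at F contains: F, H
Count = 2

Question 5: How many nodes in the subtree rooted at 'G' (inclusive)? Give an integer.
Answer: 2

Derivation:
Subtree rooted at G contains: A, G
Count = 2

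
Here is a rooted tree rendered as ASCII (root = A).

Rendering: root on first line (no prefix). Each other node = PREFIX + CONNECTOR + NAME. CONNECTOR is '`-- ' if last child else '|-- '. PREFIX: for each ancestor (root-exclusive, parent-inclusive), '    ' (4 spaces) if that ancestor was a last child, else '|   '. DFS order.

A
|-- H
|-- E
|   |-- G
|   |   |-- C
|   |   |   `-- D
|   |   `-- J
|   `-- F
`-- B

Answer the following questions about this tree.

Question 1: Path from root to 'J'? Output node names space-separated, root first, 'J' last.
Walk down from root: A -> E -> G -> J

Answer: A E G J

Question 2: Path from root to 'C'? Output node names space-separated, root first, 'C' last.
Walk down from root: A -> E -> G -> C

Answer: A E G C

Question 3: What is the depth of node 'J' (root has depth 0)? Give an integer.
Path from root to J: A -> E -> G -> J
Depth = number of edges = 3

Answer: 3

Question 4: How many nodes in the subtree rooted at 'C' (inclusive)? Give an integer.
Subtree rooted at C contains: C, D
Count = 2

Answer: 2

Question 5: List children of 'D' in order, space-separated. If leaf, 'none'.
Node D's children (from adjacency): (leaf)

Answer: none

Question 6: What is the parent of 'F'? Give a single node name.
Scan adjacency: F appears as child of E

Answer: E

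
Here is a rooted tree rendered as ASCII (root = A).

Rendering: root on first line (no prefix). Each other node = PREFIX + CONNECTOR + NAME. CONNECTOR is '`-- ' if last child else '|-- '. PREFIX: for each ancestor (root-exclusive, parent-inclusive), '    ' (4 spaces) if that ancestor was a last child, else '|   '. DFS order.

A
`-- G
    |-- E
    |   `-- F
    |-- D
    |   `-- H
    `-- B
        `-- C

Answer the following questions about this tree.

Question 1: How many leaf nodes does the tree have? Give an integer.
Leaves (nodes with no children): C, F, H

Answer: 3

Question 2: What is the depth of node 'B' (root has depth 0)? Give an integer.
Path from root to B: A -> G -> B
Depth = number of edges = 2

Answer: 2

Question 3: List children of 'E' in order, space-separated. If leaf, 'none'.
Node E's children (from adjacency): F

Answer: F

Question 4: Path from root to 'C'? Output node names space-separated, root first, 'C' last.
Walk down from root: A -> G -> B -> C

Answer: A G B C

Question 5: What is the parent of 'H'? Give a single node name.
Scan adjacency: H appears as child of D

Answer: D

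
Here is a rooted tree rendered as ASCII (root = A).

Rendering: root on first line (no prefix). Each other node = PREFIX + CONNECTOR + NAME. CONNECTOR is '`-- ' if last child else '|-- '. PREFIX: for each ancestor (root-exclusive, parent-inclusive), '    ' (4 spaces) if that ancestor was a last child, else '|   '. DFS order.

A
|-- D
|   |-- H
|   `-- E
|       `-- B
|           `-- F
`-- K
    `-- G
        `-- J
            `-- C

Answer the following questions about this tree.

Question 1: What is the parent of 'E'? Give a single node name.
Answer: D

Derivation:
Scan adjacency: E appears as child of D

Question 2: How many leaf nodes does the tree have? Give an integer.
Answer: 3

Derivation:
Leaves (nodes with no children): C, F, H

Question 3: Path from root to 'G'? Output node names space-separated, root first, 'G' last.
Walk down from root: A -> K -> G

Answer: A K G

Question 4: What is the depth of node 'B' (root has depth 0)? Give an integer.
Path from root to B: A -> D -> E -> B
Depth = number of edges = 3

Answer: 3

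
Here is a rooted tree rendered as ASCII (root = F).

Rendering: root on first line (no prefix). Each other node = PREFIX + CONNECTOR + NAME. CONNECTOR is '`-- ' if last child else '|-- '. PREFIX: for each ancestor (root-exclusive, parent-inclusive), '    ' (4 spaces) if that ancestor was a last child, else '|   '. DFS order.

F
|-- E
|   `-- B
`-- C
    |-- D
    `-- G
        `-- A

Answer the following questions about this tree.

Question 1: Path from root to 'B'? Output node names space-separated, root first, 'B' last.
Walk down from root: F -> E -> B

Answer: F E B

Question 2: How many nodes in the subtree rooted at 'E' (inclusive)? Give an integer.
Subtree rooted at E contains: B, E
Count = 2

Answer: 2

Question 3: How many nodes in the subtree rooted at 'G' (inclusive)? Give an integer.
Answer: 2

Derivation:
Subtree rooted at G contains: A, G
Count = 2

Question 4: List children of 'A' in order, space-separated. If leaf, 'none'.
Answer: none

Derivation:
Node A's children (from adjacency): (leaf)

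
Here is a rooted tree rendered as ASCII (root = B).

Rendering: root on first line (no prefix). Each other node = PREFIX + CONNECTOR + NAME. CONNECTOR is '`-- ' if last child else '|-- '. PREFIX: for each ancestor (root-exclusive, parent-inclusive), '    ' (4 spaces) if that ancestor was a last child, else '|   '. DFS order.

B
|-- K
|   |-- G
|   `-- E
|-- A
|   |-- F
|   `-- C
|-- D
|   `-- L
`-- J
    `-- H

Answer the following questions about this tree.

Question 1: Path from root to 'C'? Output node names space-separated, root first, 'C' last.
Walk down from root: B -> A -> C

Answer: B A C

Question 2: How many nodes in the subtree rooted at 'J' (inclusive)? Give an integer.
Answer: 2

Derivation:
Subtree rooted at J contains: H, J
Count = 2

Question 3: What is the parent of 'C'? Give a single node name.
Answer: A

Derivation:
Scan adjacency: C appears as child of A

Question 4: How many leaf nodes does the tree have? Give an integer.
Leaves (nodes with no children): C, E, F, G, H, L

Answer: 6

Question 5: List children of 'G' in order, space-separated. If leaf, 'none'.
Answer: none

Derivation:
Node G's children (from adjacency): (leaf)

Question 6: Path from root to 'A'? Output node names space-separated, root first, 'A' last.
Answer: B A

Derivation:
Walk down from root: B -> A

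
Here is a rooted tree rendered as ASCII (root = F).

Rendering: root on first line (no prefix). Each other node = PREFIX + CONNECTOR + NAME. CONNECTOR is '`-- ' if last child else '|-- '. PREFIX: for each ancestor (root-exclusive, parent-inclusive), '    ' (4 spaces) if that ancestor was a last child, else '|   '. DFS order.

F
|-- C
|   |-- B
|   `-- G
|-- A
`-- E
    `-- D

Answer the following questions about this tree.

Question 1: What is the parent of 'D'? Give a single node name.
Answer: E

Derivation:
Scan adjacency: D appears as child of E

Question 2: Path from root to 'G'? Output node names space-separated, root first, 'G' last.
Answer: F C G

Derivation:
Walk down from root: F -> C -> G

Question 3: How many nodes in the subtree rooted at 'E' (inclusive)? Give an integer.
Subtree rooted at E contains: D, E
Count = 2

Answer: 2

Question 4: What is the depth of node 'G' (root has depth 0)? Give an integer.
Answer: 2

Derivation:
Path from root to G: F -> C -> G
Depth = number of edges = 2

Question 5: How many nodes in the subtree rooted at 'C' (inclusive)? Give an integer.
Answer: 3

Derivation:
Subtree rooted at C contains: B, C, G
Count = 3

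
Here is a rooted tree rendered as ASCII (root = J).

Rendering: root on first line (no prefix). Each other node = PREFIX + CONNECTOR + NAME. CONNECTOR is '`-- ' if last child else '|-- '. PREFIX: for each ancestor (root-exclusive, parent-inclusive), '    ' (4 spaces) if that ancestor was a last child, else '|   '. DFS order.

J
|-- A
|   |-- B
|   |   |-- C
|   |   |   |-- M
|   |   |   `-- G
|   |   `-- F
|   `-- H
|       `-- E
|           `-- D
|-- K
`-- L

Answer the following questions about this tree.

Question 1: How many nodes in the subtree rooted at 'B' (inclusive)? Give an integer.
Subtree rooted at B contains: B, C, F, G, M
Count = 5

Answer: 5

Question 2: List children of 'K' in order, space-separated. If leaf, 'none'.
Answer: none

Derivation:
Node K's children (from adjacency): (leaf)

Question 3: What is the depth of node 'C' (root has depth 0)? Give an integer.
Path from root to C: J -> A -> B -> C
Depth = number of edges = 3

Answer: 3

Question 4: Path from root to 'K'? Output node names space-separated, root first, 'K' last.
Walk down from root: J -> K

Answer: J K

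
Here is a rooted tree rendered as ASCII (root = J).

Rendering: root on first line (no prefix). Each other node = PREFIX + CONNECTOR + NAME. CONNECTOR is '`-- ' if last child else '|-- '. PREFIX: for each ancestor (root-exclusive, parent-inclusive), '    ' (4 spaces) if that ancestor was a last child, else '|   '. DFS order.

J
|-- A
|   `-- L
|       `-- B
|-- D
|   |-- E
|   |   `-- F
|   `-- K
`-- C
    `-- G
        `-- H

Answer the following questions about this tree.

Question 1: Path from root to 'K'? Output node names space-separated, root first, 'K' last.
Answer: J D K

Derivation:
Walk down from root: J -> D -> K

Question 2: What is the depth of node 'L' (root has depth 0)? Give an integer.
Answer: 2

Derivation:
Path from root to L: J -> A -> L
Depth = number of edges = 2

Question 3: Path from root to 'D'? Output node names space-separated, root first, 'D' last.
Walk down from root: J -> D

Answer: J D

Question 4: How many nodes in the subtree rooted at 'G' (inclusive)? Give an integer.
Subtree rooted at G contains: G, H
Count = 2

Answer: 2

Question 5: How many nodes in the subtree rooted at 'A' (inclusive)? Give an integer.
Answer: 3

Derivation:
Subtree rooted at A contains: A, B, L
Count = 3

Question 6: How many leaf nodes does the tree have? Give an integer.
Leaves (nodes with no children): B, F, H, K

Answer: 4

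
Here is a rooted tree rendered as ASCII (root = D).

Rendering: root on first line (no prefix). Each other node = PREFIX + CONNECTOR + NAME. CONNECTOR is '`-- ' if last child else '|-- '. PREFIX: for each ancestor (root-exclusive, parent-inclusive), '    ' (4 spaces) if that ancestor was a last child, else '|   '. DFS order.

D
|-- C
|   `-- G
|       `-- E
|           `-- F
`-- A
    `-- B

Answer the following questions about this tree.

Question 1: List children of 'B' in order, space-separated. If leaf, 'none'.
Node B's children (from adjacency): (leaf)

Answer: none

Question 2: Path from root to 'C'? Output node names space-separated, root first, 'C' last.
Walk down from root: D -> C

Answer: D C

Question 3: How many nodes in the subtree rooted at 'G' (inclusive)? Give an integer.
Answer: 3

Derivation:
Subtree rooted at G contains: E, F, G
Count = 3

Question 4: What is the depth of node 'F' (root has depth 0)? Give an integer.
Path from root to F: D -> C -> G -> E -> F
Depth = number of edges = 4

Answer: 4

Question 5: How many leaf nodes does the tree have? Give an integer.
Leaves (nodes with no children): B, F

Answer: 2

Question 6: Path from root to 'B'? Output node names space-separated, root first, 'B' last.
Walk down from root: D -> A -> B

Answer: D A B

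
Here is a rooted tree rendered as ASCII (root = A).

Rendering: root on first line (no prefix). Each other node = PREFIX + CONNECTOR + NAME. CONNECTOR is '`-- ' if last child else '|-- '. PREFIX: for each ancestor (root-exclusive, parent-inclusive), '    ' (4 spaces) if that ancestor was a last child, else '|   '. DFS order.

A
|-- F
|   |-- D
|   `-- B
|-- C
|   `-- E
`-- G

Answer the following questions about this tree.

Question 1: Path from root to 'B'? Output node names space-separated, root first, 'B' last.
Answer: A F B

Derivation:
Walk down from root: A -> F -> B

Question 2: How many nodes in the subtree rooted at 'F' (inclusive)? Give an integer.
Answer: 3

Derivation:
Subtree rooted at F contains: B, D, F
Count = 3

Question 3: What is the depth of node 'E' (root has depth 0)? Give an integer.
Answer: 2

Derivation:
Path from root to E: A -> C -> E
Depth = number of edges = 2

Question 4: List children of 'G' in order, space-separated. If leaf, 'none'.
Answer: none

Derivation:
Node G's children (from adjacency): (leaf)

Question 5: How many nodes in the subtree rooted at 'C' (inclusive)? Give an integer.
Subtree rooted at C contains: C, E
Count = 2

Answer: 2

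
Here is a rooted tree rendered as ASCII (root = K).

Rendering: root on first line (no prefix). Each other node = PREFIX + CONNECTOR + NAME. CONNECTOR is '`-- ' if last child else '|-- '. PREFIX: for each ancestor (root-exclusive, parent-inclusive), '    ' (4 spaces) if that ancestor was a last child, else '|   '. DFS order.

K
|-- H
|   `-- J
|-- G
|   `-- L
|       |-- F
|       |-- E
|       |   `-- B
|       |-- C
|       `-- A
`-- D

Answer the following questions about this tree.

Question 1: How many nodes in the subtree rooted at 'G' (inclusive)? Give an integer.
Answer: 7

Derivation:
Subtree rooted at G contains: A, B, C, E, F, G, L
Count = 7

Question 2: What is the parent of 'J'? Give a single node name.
Answer: H

Derivation:
Scan adjacency: J appears as child of H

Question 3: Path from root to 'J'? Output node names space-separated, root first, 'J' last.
Answer: K H J

Derivation:
Walk down from root: K -> H -> J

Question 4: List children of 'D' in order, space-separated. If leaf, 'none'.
Answer: none

Derivation:
Node D's children (from adjacency): (leaf)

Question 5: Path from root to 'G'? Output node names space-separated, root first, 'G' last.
Answer: K G

Derivation:
Walk down from root: K -> G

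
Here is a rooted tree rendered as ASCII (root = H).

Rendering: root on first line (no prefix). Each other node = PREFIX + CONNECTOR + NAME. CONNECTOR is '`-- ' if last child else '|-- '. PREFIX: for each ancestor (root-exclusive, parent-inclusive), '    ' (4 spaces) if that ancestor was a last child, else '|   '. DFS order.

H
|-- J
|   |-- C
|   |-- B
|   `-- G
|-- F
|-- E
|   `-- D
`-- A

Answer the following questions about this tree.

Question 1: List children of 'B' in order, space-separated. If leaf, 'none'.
Node B's children (from adjacency): (leaf)

Answer: none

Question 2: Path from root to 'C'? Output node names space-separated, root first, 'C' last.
Walk down from root: H -> J -> C

Answer: H J C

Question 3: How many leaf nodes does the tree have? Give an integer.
Answer: 6

Derivation:
Leaves (nodes with no children): A, B, C, D, F, G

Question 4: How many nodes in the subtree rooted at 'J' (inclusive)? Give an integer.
Subtree rooted at J contains: B, C, G, J
Count = 4

Answer: 4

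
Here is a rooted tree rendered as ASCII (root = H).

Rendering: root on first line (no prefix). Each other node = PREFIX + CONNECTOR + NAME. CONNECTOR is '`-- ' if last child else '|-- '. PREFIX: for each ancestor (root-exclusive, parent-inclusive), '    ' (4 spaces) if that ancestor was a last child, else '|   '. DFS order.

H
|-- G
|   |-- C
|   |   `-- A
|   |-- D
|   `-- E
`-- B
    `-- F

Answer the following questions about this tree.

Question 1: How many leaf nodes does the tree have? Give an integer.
Leaves (nodes with no children): A, D, E, F

Answer: 4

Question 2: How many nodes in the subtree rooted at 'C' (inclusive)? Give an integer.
Subtree rooted at C contains: A, C
Count = 2

Answer: 2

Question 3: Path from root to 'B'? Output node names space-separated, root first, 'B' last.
Answer: H B

Derivation:
Walk down from root: H -> B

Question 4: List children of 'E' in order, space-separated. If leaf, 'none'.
Answer: none

Derivation:
Node E's children (from adjacency): (leaf)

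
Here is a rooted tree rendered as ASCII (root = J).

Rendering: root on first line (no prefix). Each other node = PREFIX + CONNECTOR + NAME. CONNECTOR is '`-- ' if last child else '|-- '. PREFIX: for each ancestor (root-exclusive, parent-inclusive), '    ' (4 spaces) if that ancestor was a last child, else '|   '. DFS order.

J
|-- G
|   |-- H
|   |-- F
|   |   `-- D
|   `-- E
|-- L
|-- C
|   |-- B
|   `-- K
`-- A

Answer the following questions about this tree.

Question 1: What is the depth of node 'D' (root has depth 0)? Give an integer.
Answer: 3

Derivation:
Path from root to D: J -> G -> F -> D
Depth = number of edges = 3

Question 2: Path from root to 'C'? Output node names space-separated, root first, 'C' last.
Answer: J C

Derivation:
Walk down from root: J -> C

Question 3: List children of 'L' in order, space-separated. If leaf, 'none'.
Node L's children (from adjacency): (leaf)

Answer: none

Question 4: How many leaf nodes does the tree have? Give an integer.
Answer: 7

Derivation:
Leaves (nodes with no children): A, B, D, E, H, K, L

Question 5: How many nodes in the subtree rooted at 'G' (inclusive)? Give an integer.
Subtree rooted at G contains: D, E, F, G, H
Count = 5

Answer: 5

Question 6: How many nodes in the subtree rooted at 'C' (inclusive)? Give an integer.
Answer: 3

Derivation:
Subtree rooted at C contains: B, C, K
Count = 3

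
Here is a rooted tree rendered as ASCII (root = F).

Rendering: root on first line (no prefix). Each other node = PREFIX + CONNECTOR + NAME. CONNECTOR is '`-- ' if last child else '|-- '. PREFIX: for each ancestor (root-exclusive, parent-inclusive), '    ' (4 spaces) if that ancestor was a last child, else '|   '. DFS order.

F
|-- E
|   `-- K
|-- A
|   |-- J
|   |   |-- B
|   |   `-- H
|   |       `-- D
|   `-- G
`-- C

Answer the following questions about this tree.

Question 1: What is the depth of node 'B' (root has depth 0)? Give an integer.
Path from root to B: F -> A -> J -> B
Depth = number of edges = 3

Answer: 3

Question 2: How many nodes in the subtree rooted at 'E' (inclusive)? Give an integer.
Subtree rooted at E contains: E, K
Count = 2

Answer: 2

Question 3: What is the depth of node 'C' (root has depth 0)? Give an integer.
Answer: 1

Derivation:
Path from root to C: F -> C
Depth = number of edges = 1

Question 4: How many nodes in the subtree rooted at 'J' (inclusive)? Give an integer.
Answer: 4

Derivation:
Subtree rooted at J contains: B, D, H, J
Count = 4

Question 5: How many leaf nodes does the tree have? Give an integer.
Answer: 5

Derivation:
Leaves (nodes with no children): B, C, D, G, K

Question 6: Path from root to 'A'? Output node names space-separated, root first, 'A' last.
Answer: F A

Derivation:
Walk down from root: F -> A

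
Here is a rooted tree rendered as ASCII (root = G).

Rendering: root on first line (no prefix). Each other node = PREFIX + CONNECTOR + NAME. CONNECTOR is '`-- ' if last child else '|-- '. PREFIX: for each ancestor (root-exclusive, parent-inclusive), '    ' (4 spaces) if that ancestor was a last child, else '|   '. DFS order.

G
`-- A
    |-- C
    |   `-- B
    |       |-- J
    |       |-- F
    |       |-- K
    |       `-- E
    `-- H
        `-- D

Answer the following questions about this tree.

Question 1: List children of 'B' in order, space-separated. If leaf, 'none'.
Answer: J F K E

Derivation:
Node B's children (from adjacency): J, F, K, E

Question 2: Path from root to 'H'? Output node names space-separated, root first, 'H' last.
Answer: G A H

Derivation:
Walk down from root: G -> A -> H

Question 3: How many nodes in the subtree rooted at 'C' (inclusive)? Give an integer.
Answer: 6

Derivation:
Subtree rooted at C contains: B, C, E, F, J, K
Count = 6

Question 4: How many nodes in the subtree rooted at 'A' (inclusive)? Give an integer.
Answer: 9

Derivation:
Subtree rooted at A contains: A, B, C, D, E, F, H, J, K
Count = 9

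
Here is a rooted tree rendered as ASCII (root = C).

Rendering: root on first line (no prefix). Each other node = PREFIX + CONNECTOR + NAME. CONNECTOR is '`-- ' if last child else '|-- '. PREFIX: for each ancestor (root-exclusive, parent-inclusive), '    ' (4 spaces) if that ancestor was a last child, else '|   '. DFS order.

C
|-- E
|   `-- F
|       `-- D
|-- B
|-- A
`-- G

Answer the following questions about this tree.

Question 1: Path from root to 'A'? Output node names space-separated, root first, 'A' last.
Walk down from root: C -> A

Answer: C A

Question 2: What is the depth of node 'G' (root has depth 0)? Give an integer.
Answer: 1

Derivation:
Path from root to G: C -> G
Depth = number of edges = 1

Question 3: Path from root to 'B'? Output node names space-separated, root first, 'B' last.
Walk down from root: C -> B

Answer: C B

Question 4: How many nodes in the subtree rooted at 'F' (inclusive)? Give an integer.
Answer: 2

Derivation:
Subtree rooted at F contains: D, F
Count = 2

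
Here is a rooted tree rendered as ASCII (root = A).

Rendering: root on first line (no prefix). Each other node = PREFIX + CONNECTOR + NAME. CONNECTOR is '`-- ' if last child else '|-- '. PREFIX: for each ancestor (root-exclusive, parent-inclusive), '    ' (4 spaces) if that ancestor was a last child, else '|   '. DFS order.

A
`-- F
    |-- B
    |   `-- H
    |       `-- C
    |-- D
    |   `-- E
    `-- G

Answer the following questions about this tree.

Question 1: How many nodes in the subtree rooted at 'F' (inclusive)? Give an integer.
Answer: 7

Derivation:
Subtree rooted at F contains: B, C, D, E, F, G, H
Count = 7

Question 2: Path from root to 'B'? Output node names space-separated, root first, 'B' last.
Answer: A F B

Derivation:
Walk down from root: A -> F -> B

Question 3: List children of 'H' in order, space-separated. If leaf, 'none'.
Answer: C

Derivation:
Node H's children (from adjacency): C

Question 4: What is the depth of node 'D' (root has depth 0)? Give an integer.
Answer: 2

Derivation:
Path from root to D: A -> F -> D
Depth = number of edges = 2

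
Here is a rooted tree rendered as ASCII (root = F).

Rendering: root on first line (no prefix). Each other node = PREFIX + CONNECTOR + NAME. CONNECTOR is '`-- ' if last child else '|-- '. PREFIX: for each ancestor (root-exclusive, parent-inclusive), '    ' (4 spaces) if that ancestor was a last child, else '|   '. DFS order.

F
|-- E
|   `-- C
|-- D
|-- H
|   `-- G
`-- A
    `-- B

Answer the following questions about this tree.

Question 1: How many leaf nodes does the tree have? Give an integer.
Answer: 4

Derivation:
Leaves (nodes with no children): B, C, D, G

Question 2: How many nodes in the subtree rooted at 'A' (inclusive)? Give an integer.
Subtree rooted at A contains: A, B
Count = 2

Answer: 2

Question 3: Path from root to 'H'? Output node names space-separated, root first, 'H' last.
Walk down from root: F -> H

Answer: F H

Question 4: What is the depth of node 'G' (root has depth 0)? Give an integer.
Path from root to G: F -> H -> G
Depth = number of edges = 2

Answer: 2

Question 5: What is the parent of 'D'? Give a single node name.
Answer: F

Derivation:
Scan adjacency: D appears as child of F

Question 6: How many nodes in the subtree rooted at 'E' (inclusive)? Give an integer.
Subtree rooted at E contains: C, E
Count = 2

Answer: 2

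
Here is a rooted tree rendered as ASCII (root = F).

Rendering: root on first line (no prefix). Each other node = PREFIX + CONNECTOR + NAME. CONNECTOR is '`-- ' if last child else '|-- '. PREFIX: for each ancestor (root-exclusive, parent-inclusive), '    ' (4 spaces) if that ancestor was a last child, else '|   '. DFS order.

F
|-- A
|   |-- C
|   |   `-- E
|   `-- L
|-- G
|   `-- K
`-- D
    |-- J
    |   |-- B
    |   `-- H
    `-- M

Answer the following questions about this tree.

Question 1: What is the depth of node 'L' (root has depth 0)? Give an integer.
Answer: 2

Derivation:
Path from root to L: F -> A -> L
Depth = number of edges = 2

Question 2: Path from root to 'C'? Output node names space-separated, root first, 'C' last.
Walk down from root: F -> A -> C

Answer: F A C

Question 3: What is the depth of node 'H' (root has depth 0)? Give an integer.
Answer: 3

Derivation:
Path from root to H: F -> D -> J -> H
Depth = number of edges = 3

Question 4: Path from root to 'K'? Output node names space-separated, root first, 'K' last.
Answer: F G K

Derivation:
Walk down from root: F -> G -> K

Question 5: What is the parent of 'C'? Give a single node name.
Scan adjacency: C appears as child of A

Answer: A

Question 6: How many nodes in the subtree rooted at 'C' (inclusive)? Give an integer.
Answer: 2

Derivation:
Subtree rooted at C contains: C, E
Count = 2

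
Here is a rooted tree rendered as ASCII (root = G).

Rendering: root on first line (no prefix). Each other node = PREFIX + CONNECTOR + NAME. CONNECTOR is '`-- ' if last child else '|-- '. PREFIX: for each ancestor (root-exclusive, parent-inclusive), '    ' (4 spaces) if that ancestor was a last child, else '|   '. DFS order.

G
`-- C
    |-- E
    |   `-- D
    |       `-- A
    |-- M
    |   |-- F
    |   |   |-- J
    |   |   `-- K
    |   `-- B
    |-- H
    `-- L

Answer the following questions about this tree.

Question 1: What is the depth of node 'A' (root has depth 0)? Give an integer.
Answer: 4

Derivation:
Path from root to A: G -> C -> E -> D -> A
Depth = number of edges = 4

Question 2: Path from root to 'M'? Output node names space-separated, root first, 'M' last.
Walk down from root: G -> C -> M

Answer: G C M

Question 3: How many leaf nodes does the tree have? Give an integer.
Answer: 6

Derivation:
Leaves (nodes with no children): A, B, H, J, K, L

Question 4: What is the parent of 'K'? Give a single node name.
Answer: F

Derivation:
Scan adjacency: K appears as child of F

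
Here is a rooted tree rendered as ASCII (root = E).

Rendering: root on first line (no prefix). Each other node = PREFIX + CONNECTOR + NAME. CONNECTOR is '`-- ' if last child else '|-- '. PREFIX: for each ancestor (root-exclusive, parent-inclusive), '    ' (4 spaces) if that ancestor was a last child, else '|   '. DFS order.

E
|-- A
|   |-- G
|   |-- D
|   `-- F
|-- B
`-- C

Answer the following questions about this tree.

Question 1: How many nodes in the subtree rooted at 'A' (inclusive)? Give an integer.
Subtree rooted at A contains: A, D, F, G
Count = 4

Answer: 4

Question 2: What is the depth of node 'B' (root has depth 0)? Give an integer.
Answer: 1

Derivation:
Path from root to B: E -> B
Depth = number of edges = 1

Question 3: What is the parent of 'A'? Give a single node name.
Answer: E

Derivation:
Scan adjacency: A appears as child of E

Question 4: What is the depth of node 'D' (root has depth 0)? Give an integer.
Path from root to D: E -> A -> D
Depth = number of edges = 2

Answer: 2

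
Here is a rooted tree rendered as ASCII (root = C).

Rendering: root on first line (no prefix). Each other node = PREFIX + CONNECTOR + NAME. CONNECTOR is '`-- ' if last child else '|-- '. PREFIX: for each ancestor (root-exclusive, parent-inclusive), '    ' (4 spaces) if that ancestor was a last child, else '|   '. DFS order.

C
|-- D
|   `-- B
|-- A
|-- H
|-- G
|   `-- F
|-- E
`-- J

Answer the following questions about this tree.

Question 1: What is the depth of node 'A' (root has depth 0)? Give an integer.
Answer: 1

Derivation:
Path from root to A: C -> A
Depth = number of edges = 1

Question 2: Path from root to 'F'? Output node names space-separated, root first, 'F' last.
Walk down from root: C -> G -> F

Answer: C G F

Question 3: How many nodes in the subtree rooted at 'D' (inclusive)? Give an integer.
Answer: 2

Derivation:
Subtree rooted at D contains: B, D
Count = 2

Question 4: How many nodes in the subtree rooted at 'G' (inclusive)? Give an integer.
Subtree rooted at G contains: F, G
Count = 2

Answer: 2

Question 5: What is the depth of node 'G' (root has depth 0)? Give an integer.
Answer: 1

Derivation:
Path from root to G: C -> G
Depth = number of edges = 1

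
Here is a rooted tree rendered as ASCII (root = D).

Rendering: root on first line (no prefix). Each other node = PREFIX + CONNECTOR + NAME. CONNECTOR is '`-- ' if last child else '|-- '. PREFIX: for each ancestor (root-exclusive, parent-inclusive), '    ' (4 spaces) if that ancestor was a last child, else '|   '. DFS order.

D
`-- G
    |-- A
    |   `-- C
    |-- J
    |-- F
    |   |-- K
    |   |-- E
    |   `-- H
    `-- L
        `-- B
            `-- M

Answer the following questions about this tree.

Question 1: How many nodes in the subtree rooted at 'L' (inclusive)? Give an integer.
Answer: 3

Derivation:
Subtree rooted at L contains: B, L, M
Count = 3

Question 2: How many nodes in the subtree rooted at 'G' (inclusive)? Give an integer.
Subtree rooted at G contains: A, B, C, E, F, G, H, J, K, L, M
Count = 11

Answer: 11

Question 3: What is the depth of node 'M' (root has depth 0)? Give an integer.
Answer: 4

Derivation:
Path from root to M: D -> G -> L -> B -> M
Depth = number of edges = 4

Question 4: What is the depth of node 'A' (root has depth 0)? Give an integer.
Answer: 2

Derivation:
Path from root to A: D -> G -> A
Depth = number of edges = 2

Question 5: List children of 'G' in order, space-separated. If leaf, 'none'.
Node G's children (from adjacency): A, J, F, L

Answer: A J F L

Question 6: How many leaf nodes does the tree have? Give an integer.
Answer: 6

Derivation:
Leaves (nodes with no children): C, E, H, J, K, M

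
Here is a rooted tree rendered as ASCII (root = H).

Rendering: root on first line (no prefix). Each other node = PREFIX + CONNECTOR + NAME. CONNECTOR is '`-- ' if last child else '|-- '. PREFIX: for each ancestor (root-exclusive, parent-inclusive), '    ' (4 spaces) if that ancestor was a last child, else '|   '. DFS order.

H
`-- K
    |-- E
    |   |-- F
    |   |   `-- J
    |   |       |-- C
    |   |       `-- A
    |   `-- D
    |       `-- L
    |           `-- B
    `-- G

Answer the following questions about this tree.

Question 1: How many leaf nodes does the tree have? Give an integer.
Answer: 4

Derivation:
Leaves (nodes with no children): A, B, C, G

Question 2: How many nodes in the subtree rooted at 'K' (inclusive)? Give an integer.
Subtree rooted at K contains: A, B, C, D, E, F, G, J, K, L
Count = 10

Answer: 10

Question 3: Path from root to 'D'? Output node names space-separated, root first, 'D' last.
Walk down from root: H -> K -> E -> D

Answer: H K E D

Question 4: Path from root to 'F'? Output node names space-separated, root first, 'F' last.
Walk down from root: H -> K -> E -> F

Answer: H K E F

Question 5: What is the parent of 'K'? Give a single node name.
Scan adjacency: K appears as child of H

Answer: H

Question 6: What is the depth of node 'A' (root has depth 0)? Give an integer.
Answer: 5

Derivation:
Path from root to A: H -> K -> E -> F -> J -> A
Depth = number of edges = 5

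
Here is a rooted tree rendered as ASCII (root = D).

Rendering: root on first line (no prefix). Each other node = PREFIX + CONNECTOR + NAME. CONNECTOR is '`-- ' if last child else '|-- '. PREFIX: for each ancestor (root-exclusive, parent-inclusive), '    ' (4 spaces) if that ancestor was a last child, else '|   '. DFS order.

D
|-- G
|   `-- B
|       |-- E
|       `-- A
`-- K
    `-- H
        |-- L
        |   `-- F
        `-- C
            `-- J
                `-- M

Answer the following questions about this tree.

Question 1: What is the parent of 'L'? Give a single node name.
Answer: H

Derivation:
Scan adjacency: L appears as child of H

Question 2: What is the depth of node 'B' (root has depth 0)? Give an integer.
Path from root to B: D -> G -> B
Depth = number of edges = 2

Answer: 2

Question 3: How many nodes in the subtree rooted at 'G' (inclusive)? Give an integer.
Answer: 4

Derivation:
Subtree rooted at G contains: A, B, E, G
Count = 4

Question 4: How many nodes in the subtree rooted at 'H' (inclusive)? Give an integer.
Answer: 6

Derivation:
Subtree rooted at H contains: C, F, H, J, L, M
Count = 6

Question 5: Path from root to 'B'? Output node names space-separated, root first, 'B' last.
Answer: D G B

Derivation:
Walk down from root: D -> G -> B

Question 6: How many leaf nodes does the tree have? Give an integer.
Leaves (nodes with no children): A, E, F, M

Answer: 4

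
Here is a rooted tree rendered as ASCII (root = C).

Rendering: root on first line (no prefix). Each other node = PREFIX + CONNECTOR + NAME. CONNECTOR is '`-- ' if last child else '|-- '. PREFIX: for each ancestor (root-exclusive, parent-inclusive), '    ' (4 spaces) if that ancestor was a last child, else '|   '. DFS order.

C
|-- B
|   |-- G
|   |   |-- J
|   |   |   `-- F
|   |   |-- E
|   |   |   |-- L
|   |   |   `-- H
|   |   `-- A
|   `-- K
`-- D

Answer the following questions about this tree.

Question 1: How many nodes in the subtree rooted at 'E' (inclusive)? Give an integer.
Subtree rooted at E contains: E, H, L
Count = 3

Answer: 3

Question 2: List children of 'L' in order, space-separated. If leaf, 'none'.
Answer: none

Derivation:
Node L's children (from adjacency): (leaf)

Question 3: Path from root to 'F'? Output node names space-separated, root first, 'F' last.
Walk down from root: C -> B -> G -> J -> F

Answer: C B G J F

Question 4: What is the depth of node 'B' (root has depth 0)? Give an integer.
Path from root to B: C -> B
Depth = number of edges = 1

Answer: 1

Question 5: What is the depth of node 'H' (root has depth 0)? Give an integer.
Answer: 4

Derivation:
Path from root to H: C -> B -> G -> E -> H
Depth = number of edges = 4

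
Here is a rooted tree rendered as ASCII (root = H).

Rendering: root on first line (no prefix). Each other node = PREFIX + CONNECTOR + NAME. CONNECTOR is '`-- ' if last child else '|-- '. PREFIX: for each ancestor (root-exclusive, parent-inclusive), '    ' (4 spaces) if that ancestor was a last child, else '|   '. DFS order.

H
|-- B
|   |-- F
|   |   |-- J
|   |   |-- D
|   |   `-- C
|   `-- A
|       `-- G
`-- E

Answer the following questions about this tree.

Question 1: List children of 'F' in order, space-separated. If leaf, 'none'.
Answer: J D C

Derivation:
Node F's children (from adjacency): J, D, C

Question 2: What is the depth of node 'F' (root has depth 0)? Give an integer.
Path from root to F: H -> B -> F
Depth = number of edges = 2

Answer: 2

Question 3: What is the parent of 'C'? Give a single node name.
Scan adjacency: C appears as child of F

Answer: F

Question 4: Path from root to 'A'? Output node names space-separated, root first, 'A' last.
Walk down from root: H -> B -> A

Answer: H B A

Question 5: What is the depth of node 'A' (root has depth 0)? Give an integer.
Answer: 2

Derivation:
Path from root to A: H -> B -> A
Depth = number of edges = 2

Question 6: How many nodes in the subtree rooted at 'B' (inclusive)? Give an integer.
Answer: 7

Derivation:
Subtree rooted at B contains: A, B, C, D, F, G, J
Count = 7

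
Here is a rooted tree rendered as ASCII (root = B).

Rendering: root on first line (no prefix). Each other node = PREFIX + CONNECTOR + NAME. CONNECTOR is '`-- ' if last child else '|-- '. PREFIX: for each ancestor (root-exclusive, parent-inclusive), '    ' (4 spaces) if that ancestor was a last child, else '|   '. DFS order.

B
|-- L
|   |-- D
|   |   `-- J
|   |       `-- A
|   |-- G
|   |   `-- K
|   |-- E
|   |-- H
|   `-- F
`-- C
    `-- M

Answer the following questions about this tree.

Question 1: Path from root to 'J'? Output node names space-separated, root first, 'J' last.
Walk down from root: B -> L -> D -> J

Answer: B L D J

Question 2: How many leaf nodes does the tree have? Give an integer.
Answer: 6

Derivation:
Leaves (nodes with no children): A, E, F, H, K, M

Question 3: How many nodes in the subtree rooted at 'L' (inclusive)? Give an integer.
Answer: 9

Derivation:
Subtree rooted at L contains: A, D, E, F, G, H, J, K, L
Count = 9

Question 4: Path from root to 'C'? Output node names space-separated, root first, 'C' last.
Answer: B C

Derivation:
Walk down from root: B -> C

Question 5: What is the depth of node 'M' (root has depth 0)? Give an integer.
Path from root to M: B -> C -> M
Depth = number of edges = 2

Answer: 2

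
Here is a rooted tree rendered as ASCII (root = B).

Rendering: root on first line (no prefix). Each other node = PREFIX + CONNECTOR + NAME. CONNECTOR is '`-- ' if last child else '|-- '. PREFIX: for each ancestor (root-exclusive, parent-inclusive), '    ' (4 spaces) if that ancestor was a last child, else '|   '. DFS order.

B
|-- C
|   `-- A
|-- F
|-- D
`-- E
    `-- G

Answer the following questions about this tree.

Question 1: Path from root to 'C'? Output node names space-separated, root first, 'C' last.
Answer: B C

Derivation:
Walk down from root: B -> C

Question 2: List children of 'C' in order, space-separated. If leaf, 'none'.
Answer: A

Derivation:
Node C's children (from adjacency): A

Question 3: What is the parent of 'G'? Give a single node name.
Scan adjacency: G appears as child of E

Answer: E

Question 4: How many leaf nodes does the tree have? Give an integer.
Answer: 4

Derivation:
Leaves (nodes with no children): A, D, F, G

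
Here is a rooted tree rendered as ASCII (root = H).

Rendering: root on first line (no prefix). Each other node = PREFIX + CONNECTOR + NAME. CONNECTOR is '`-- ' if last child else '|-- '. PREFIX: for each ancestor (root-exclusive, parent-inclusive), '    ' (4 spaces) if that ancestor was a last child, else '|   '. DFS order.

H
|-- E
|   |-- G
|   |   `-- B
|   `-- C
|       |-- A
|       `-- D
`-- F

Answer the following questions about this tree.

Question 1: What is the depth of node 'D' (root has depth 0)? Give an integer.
Path from root to D: H -> E -> C -> D
Depth = number of edges = 3

Answer: 3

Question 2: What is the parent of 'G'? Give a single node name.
Scan adjacency: G appears as child of E

Answer: E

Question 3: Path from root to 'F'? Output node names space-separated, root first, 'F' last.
Answer: H F

Derivation:
Walk down from root: H -> F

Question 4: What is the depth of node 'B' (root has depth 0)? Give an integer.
Path from root to B: H -> E -> G -> B
Depth = number of edges = 3

Answer: 3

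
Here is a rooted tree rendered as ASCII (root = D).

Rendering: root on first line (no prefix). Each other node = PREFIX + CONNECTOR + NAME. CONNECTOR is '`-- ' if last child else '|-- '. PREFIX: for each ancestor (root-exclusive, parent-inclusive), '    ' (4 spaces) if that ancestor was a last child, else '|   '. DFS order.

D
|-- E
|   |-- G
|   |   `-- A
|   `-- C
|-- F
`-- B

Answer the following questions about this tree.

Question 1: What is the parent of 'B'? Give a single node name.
Answer: D

Derivation:
Scan adjacency: B appears as child of D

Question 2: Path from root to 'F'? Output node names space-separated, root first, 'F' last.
Walk down from root: D -> F

Answer: D F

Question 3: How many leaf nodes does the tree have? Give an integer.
Answer: 4

Derivation:
Leaves (nodes with no children): A, B, C, F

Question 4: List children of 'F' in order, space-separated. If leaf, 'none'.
Answer: none

Derivation:
Node F's children (from adjacency): (leaf)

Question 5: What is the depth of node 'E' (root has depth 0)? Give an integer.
Path from root to E: D -> E
Depth = number of edges = 1

Answer: 1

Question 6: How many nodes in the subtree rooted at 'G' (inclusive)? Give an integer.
Answer: 2

Derivation:
Subtree rooted at G contains: A, G
Count = 2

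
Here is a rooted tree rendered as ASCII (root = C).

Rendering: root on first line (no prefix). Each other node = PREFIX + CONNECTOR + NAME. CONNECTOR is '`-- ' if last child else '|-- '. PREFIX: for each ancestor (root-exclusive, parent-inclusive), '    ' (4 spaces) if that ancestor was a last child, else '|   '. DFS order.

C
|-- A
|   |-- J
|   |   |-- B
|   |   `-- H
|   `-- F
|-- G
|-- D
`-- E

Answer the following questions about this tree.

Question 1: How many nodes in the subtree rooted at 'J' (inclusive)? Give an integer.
Answer: 3

Derivation:
Subtree rooted at J contains: B, H, J
Count = 3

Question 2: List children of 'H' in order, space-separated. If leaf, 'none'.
Node H's children (from adjacency): (leaf)

Answer: none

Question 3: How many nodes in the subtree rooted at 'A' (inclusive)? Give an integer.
Answer: 5

Derivation:
Subtree rooted at A contains: A, B, F, H, J
Count = 5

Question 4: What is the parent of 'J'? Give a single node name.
Answer: A

Derivation:
Scan adjacency: J appears as child of A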